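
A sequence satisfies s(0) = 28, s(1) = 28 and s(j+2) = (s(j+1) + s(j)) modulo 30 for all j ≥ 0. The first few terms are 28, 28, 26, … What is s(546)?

14

Listing terms: s(0) = 28,  s(1) = 28,  s(2) = 26,  s(3) = 24,  s(4) = 20,  s(5) = 14,  s(6) = 4,  s(7) = 18,  s(8) = 22,  s(9) = 10,  s(10) = 2,  s(11) = 12,  s(12) = 14,  s(13) = 26,  s(14) = 10,  s(15) = 6,  s(16) = 16,  s(17) = 22,  s(18) = 8,  s(19) = 0,  s(20) = 8,  s(21) = 8,  s(22) = 16,  s(23) = 24,  s(24) = 10,  s(25) = 4,  s(26) = 14,  s(27) = 18,  s(28) = 2,  s(29) = 20,  s(30) = 22,  s(31) = 12,  s(32) = 4,  s(33) = 16,  s(34) = 20,  s(35) = 6,  s(36) = 26,  s(37) = 2,  s(38) = 28,  s(39) = 0,  s(40) = 28,  s(41) = 28.
Since (s(40), s(41)) = (s(0), s(1)) = (28, 28) (two consecutive terms determine the rest), the sequence is periodic with period 40.
(546 - 0) mod 40 = 26, so s(546) = s(26) = 14.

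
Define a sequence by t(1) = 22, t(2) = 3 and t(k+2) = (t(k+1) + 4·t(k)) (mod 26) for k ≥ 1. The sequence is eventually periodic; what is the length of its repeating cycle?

t(1) = 22, t(2) = 3, t(3) = 13, t(4) = 25, t(5) = 25, t(6) = 21, t(7) = 17, t(8) = 23, t(9) = 13, t(10) = 1, t(11) = 1, t(12) = 5, t(13) = 9, t(14) = 3, t(15) = 13.
Since (t(14), t(15)) = (t(2), t(3)) = (3, 13) (two consecutive terms determine the rest), the sequence is eventually periodic: after a pre-period of length 1 it cycles with period 12.

12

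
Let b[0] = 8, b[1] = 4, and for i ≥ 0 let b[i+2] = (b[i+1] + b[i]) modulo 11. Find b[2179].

7

Listing terms: b[0] = 8,  b[1] = 4,  b[2] = 1,  b[3] = 5,  b[4] = 6,  b[5] = 0,  b[6] = 6,  b[7] = 6,  b[8] = 1,  b[9] = 7,  b[10] = 8,  b[11] = 4.
Since (b[10], b[11]) = (b[0], b[1]) = (8, 4) (two consecutive terms determine the rest), the sequence is periodic with period 10.
So b[2179] = b[0 + ((2179-0) mod 10)] = b[9] = 7.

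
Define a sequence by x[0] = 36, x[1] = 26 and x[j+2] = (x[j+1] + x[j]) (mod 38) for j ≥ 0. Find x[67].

32

We have x[0] = 36,  x[1] = 26,  x[2] = 24,  x[3] = 12,  x[4] = 36,  x[5] = 10,  x[6] = 8,  x[7] = 18,  x[8] = 26,  x[9] = 6,  x[10] = 32,  x[11] = 0,  x[12] = 32,  x[13] = 32,  x[14] = 26,  x[15] = 20,  x[16] = 8,  x[17] = 28,  x[18] = 36,  x[19] = 26.
The sequence repeats with period 18.
So x[67] = x[0 + ((67-0) mod 18)] = x[13] = 32.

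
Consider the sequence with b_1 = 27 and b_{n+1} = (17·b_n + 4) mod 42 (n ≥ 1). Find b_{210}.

b_1 = 27; b_2 = 1; b_3 = 21; b_4 = 25; b_5 = 9; b_6 = 31; b_7 = 27.
Since b_7 = b_1 = 27, the sequence is periodic with period 6.
(210 - 1) mod 6 = 5, so b_{210} = b_6 = 31.

31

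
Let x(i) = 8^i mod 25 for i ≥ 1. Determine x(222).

We have x(1) = 8; x(2) = 14; x(3) = 12; x(4) = 21; x(5) = 18; x(6) = 19; x(7) = 2; x(8) = 16; x(9) = 3; x(10) = 24; x(11) = 17; x(12) = 11; x(13) = 13; x(14) = 4; x(15) = 7; x(16) = 6; x(17) = 23; x(18) = 9; x(19) = 22; x(20) = 1; x(21) = 8.
The sequence repeats with period 20.
(222 - 1) mod 20 = 1, so x(222) = x(2) = 14.

14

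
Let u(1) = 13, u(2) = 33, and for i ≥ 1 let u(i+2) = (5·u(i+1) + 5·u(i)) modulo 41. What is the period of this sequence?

Listing terms: u(1) = 13; u(2) = 33; u(3) = 25; u(4) = 3; u(5) = 17; u(6) = 18; u(7) = 11; u(8) = 22; u(9) = 1; u(10) = 33; u(11) = 6; u(12) = 31; u(13) = 21; u(14) = 14; u(15) = 11; u(16) = 2; u(17) = 24; u(18) = 7; u(19) = 32; u(20) = 31; u(21) = 28; u(22) = 8; u(23) = 16; u(24) = 38; u(25) = 24; u(26) = 23; u(27) = 30; u(28) = 19; u(29) = 40; u(30) = 8; u(31) = 35; u(32) = 10; u(33) = 20; u(34) = 27; u(35) = 30; u(36) = 39; u(37) = 17; u(38) = 34; u(39) = 9; u(40) = 10; u(41) = 13; u(42) = 33.
The sequence repeats with period 40.

40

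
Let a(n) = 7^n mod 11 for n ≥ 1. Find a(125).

Listing terms: a(1) = 7; a(2) = 5; a(3) = 2; a(4) = 3; a(5) = 10; a(6) = 4; a(7) = 6; a(8) = 9; a(9) = 8; a(10) = 1; a(11) = 7.
Since a(11) = a(1) = 7, the sequence is periodic with period 10.
So a(125) = a(1 + ((125-1) mod 10)) = a(5) = 10.

10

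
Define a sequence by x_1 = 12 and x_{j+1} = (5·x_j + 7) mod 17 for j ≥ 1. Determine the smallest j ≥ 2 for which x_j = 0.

x_1 = 12; x_2 = 16; x_3 = 2; x_4 = 0; x_5 = 7; x_6 = 8; x_7 = 13; x_8 = 4; x_9 = 10; x_{10} = 6; x_{11} = 3; x_{12} = 5; x_{13} = 15; x_{14} = 14; x_{15} = 9; x_{16} = 1; x_{17} = 12.
The sequence repeats with period 16.
The value 0 first appears (with j ≥ 2) at x_4.

4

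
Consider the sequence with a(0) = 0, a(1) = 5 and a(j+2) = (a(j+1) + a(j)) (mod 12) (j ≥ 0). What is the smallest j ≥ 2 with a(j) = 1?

5

Computing terms: a(0) = 0; a(1) = 5; a(2) = 5; a(3) = 10; a(4) = 3; a(5) = 1; a(6) = 4; a(7) = 5; a(8) = 9; a(9) = 2; a(10) = 11; a(11) = 1; a(12) = 0; a(13) = 1; a(14) = 1; a(15) = 2; a(16) = 3; a(17) = 5; a(18) = 8; a(19) = 1; a(20) = 9; a(21) = 10; a(22) = 7; a(23) = 5; a(24) = 0; a(25) = 5.
The sequence repeats with period 24.
The value 1 first appears (with j ≥ 2) at a(5).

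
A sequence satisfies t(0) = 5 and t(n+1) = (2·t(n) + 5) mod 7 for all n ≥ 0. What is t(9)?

t(0) = 5, t(1) = 1, t(2) = 0, t(3) = 5.
Since t(3) = t(0) = 5, the sequence is periodic with period 3.
(9 - 0) mod 3 = 0, so t(9) = t(0) = 5.

5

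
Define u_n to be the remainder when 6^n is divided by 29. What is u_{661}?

13

Computing terms: u_1 = 6; u_2 = 7; u_3 = 13; u_4 = 20; u_5 = 4; u_6 = 24; u_7 = 28; u_8 = 23; u_9 = 22; u_{10} = 16; u_{11} = 9; u_{12} = 25; u_{13} = 5; u_{14} = 1; u_{15} = 6.
Since u_{15} = u_1 = 6, the sequence is periodic with period 14.
(661 - 1) mod 14 = 2, so u_{661} = u_3 = 13.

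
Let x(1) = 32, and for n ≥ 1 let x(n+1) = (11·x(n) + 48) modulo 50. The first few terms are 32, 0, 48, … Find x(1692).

20

We have x(1) = 32; x(2) = 0; x(3) = 48; x(4) = 26; x(5) = 34; x(6) = 22; x(7) = 40; x(8) = 38; x(9) = 16; x(10) = 24; x(11) = 12; x(12) = 30; x(13) = 28; x(14) = 6; x(15) = 14; x(16) = 2; x(17) = 20; x(18) = 18; x(19) = 46; x(20) = 4; x(21) = 42; x(22) = 10; x(23) = 8; x(24) = 36; x(25) = 44; x(26) = 32.
Since x(26) = x(1) = 32, the sequence is periodic with period 25.
(1692 - 1) mod 25 = 16, so x(1692) = x(17) = 20.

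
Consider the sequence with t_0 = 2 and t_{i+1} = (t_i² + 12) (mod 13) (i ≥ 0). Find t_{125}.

Computing terms: t_0 = 2, t_1 = 3, t_2 = 8, t_3 = 11, t_4 = 3.
Since t_4 = t_1 = 3, the sequence is eventually periodic: after a pre-period of length 1 it cycles with period 3.
For i ≥ 1, t_i depends only on (i - 1) mod 3. (125 - 1) mod 3 = 1, so t_{125} = t_2 = 8.

8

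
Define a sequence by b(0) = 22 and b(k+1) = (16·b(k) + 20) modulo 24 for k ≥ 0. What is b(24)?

4

Listing terms: b(0) = 22, b(1) = 12, b(2) = 20, b(3) = 4, b(4) = 12.
Since b(4) = b(1) = 12, the sequence is eventually periodic: after a pre-period of length 1 it cycles with period 3.
For k ≥ 1, b(k) depends only on (k - 1) mod 3. (24 - 1) mod 3 = 2, so b(24) = b(3) = 4.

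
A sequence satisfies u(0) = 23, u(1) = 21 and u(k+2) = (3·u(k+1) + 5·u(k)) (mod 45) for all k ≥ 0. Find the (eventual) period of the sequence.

We have u(0) = 23; u(1) = 21; u(2) = 43; u(3) = 9; u(4) = 17; u(5) = 6; u(6) = 13; u(7) = 24; u(8) = 2; u(9) = 36; u(10) = 28; u(11) = 39; u(12) = 32; u(13) = 21; u(14) = 43.
Since (u(13), u(14)) = (u(1), u(2)) = (21, 43) (two consecutive terms determine the rest), the sequence is eventually periodic: after a pre-period of length 1 it cycles with period 12.

12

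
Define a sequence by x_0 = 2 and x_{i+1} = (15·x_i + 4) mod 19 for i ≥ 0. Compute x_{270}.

x_0 = 2, x_1 = 15, x_2 = 1, x_3 = 0, x_4 = 4, x_5 = 7, x_6 = 14, x_7 = 5, x_8 = 3, x_9 = 11, x_{10} = 17, x_{11} = 12, x_{12} = 13, x_{13} = 9, x_{14} = 6, x_{15} = 18, x_{16} = 8, x_{17} = 10, x_{18} = 2.
Since x_{18} = x_0 = 2, the sequence is periodic with period 18.
(270 - 0) mod 18 = 0, so x_{270} = x_0 = 2.

2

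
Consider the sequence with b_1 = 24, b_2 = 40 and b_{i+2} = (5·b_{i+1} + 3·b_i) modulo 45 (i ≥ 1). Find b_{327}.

38

b_1 = 24,  b_2 = 40,  b_3 = 2,  b_4 = 40,  b_5 = 26,  b_6 = 25,  b_7 = 23,  b_8 = 10,  b_9 = 29,  b_{10} = 40,  b_{11} = 17,  b_{12} = 25,  b_{13} = 41,  b_{14} = 10,  b_{15} = 38,  b_{16} = 40,  b_{17} = 44,  b_{18} = 25,  b_{19} = 32,  b_{20} = 10,  b_{21} = 11,  b_{22} = 40,  b_{23} = 8,  b_{24} = 25,  b_{25} = 14,  b_{26} = 10,  b_{27} = 2,  b_{28} = 40.
Since (b_{27}, b_{28}) = (b_3, b_4) = (2, 40) (two consecutive terms determine the rest), the sequence is eventually periodic: after a pre-period of length 2 it cycles with period 24.
For i ≥ 3, b_i depends only on (i - 3) mod 24. (327 - 3) mod 24 = 12, so b_{327} = b_{15} = 38.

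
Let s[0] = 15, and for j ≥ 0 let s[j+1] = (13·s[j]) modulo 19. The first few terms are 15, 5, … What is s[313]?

s[0] = 15; s[1] = 5; s[2] = 8; s[3] = 9; s[4] = 3; s[5] = 1; s[6] = 13; s[7] = 17; s[8] = 12; s[9] = 4; s[10] = 14; s[11] = 11; s[12] = 10; s[13] = 16; s[14] = 18; s[15] = 6; s[16] = 2; s[17] = 7; s[18] = 15.
Since s[18] = s[0] = 15, the sequence is periodic with period 18.
(313 - 0) mod 18 = 7, so s[313] = s[7] = 17.

17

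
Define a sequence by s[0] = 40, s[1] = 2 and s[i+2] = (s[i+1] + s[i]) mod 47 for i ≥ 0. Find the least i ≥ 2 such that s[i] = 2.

24

We have s[0] = 40, s[1] = 2, s[2] = 42, s[3] = 44, s[4] = 39, s[5] = 36, s[6] = 28, s[7] = 17, s[8] = 45, s[9] = 15, s[10] = 13, s[11] = 28, s[12] = 41, s[13] = 22, s[14] = 16, s[15] = 38, s[16] = 7, s[17] = 45, s[18] = 5, s[19] = 3, s[20] = 8, s[21] = 11, s[22] = 19, s[23] = 30, s[24] = 2, s[25] = 32, s[26] = 34, s[27] = 19, s[28] = 6, s[29] = 25, s[30] = 31, s[31] = 9, s[32] = 40, s[33] = 2.
Since (s[32], s[33]) = (s[0], s[1]) = (40, 2) (two consecutive terms determine the rest), the sequence is periodic with period 32.
The value 2 first appears (with i ≥ 2) at s[24].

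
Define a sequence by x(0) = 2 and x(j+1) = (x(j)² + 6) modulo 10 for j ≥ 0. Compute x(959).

6

Listing terms: x(0) = 2, x(1) = 0, x(2) = 6, x(3) = 2.
Since x(3) = x(0) = 2, the sequence is periodic with period 3.
So x(959) = x(0 + ((959-0) mod 3)) = x(2) = 6.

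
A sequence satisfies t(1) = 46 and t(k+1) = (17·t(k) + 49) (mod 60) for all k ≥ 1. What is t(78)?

51

t(1) = 46; t(2) = 51; t(3) = 16; t(4) = 21; t(5) = 46.
Since t(5) = t(1) = 46, the sequence is periodic with period 4.
So t(78) = t(1 + ((78-1) mod 4)) = t(2) = 51.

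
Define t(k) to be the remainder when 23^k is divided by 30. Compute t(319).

We have t(0) = 1, t(1) = 23, t(2) = 19, t(3) = 17, t(4) = 1.
The sequence repeats with period 4.
(319 - 0) mod 4 = 3, so t(319) = t(3) = 17.

17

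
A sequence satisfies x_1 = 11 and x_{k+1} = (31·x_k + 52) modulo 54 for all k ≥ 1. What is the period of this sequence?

Computing terms: x_1 = 11, x_2 = 15, x_3 = 31, x_4 = 41, x_5 = 27, x_6 = 25, x_7 = 17, x_8 = 39, x_9 = 19, x_{10} = 47, x_{11} = 51, x_{12} = 13, x_{13} = 23, x_{14} = 9, x_{15} = 7, x_{16} = 53, x_{17} = 21, x_{18} = 1, x_{19} = 29, x_{20} = 33, x_{21} = 49, x_{22} = 5, x_{23} = 45, x_{24} = 43, x_{25} = 35, x_{26} = 3, x_{27} = 37, x_{28} = 11.
Since x_{28} = x_1 = 11, the sequence is periodic with period 27.

27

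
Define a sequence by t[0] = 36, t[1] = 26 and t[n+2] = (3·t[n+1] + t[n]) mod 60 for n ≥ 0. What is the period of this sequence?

12

Listing terms: t[0] = 36,  t[1] = 26,  t[2] = 54,  t[3] = 8,  t[4] = 18,  t[5] = 2,  t[6] = 24,  t[7] = 14,  t[8] = 6,  t[9] = 32,  t[10] = 42,  t[11] = 38,  t[12] = 36,  t[13] = 26.
Since (t[12], t[13]) = (t[0], t[1]) = (36, 26) (two consecutive terms determine the rest), the sequence is periodic with period 12.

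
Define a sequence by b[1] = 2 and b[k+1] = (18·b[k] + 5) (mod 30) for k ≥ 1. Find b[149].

17

b[1] = 2, b[2] = 11, b[3] = 23, b[4] = 29, b[5] = 17, b[6] = 11.
Since b[6] = b[2] = 11, the sequence is eventually periodic: after a pre-period of length 1 it cycles with period 4.
For k ≥ 2, b[k] depends only on (k - 2) mod 4. (149 - 2) mod 4 = 3, so b[149] = b[5] = 17.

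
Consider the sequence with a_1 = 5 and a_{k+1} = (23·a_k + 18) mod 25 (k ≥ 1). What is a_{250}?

18

Computing terms: a_1 = 5; a_2 = 8; a_3 = 2; a_4 = 14; a_5 = 15; a_6 = 13; a_7 = 17; a_8 = 9; a_9 = 0; a_{10} = 18; a_{11} = 7; a_{12} = 4; a_{13} = 10; a_{14} = 23; a_{15} = 22; a_{16} = 24; a_{17} = 20; a_{18} = 3; a_{19} = 12; a_{20} = 19; a_{21} = 5.
The sequence repeats with period 20.
So a_{250} = a_{1 + ((250-1) mod 20)} = a_{10} = 18.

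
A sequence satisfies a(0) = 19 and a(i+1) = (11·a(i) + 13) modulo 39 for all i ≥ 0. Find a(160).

31

Listing terms: a(0) = 19; a(1) = 27; a(2) = 37; a(3) = 30; a(4) = 31; a(5) = 3; a(6) = 7; a(7) = 12; a(8) = 28; a(9) = 9; a(10) = 34; a(11) = 36; a(12) = 19.
Since a(12) = a(0) = 19, the sequence is periodic with period 12.
So a(160) = a(0 + ((160-0) mod 12)) = a(4) = 31.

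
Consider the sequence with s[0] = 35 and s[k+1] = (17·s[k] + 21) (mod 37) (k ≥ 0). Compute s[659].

16

We have s[0] = 35,  s[1] = 24,  s[2] = 22,  s[3] = 25,  s[4] = 2,  s[5] = 18,  s[6] = 31,  s[7] = 30,  s[8] = 13,  s[9] = 20,  s[10] = 28,  s[11] = 16,  s[12] = 34,  s[13] = 7,  s[14] = 29,  s[15] = 33,  s[16] = 27,  s[17] = 36,  s[18] = 4,  s[19] = 15,  s[20] = 17,  s[21] = 14,  s[22] = 0,  s[23] = 21,  s[24] = 8,  s[25] = 9,  s[26] = 26,  s[27] = 19,  s[28] = 11,  s[29] = 23,  s[30] = 5,  s[31] = 32,  s[32] = 10,  s[33] = 6,  s[34] = 12,  s[35] = 3,  s[36] = 35.
The sequence repeats with period 36.
So s[659] = s[0 + ((659-0) mod 36)] = s[11] = 16.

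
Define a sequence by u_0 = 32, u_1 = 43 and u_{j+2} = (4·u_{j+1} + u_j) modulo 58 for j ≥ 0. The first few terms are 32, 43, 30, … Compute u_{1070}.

u_0 = 32, u_1 = 43, u_2 = 30, u_3 = 47, u_4 = 44, u_5 = 49, u_6 = 8, u_7 = 23, u_8 = 42, u_9 = 17, u_{10} = 52, u_{11} = 51, u_{12} = 24, u_{13} = 31, u_{14} = 32, u_{15} = 43.
Since (u_{14}, u_{15}) = (u_0, u_1) = (32, 43) (two consecutive terms determine the rest), the sequence is periodic with period 14.
(1070 - 0) mod 14 = 6, so u_{1070} = u_6 = 8.

8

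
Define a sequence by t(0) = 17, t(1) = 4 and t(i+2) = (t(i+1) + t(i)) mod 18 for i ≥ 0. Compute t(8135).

5

t(0) = 17, t(1) = 4, t(2) = 3, t(3) = 7, t(4) = 10, t(5) = 17, t(6) = 9, t(7) = 8, t(8) = 17, t(9) = 7, t(10) = 6, t(11) = 13, t(12) = 1, t(13) = 14, t(14) = 15, t(15) = 11, t(16) = 8, t(17) = 1, t(18) = 9, t(19) = 10, t(20) = 1, t(21) = 11, t(22) = 12, t(23) = 5, t(24) = 17, t(25) = 4.
Since (t(24), t(25)) = (t(0), t(1)) = (17, 4) (two consecutive terms determine the rest), the sequence is periodic with period 24.
So t(8135) = t(0 + ((8135-0) mod 24)) = t(23) = 5.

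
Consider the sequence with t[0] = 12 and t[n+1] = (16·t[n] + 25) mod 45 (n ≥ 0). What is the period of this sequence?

9

t[0] = 12; t[1] = 37; t[2] = 32; t[3] = 42; t[4] = 22; t[5] = 17; t[6] = 27; t[7] = 7; t[8] = 2; t[9] = 12.
The sequence repeats with period 9.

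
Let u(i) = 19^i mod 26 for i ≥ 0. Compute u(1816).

9

We have u(0) = 1, u(1) = 19, u(2) = 23, u(3) = 21, u(4) = 9, u(5) = 15, u(6) = 25, u(7) = 7, u(8) = 3, u(9) = 5, u(10) = 17, u(11) = 11, u(12) = 1.
The sequence repeats with period 12.
(1816 - 0) mod 12 = 4, so u(1816) = u(4) = 9.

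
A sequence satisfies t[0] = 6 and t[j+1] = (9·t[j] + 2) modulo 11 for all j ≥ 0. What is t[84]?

9

Listing terms: t[0] = 6; t[1] = 1; t[2] = 0; t[3] = 2; t[4] = 9; t[5] = 6.
Since t[5] = t[0] = 6, the sequence is periodic with period 5.
So t[84] = t[0 + ((84-0) mod 5)] = t[4] = 9.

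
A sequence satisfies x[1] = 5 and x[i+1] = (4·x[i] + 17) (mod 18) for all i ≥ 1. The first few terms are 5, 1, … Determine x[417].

x[1] = 5,  x[2] = 1,  x[3] = 3,  x[4] = 11,  x[5] = 7,  x[6] = 9,  x[7] = 17,  x[8] = 13,  x[9] = 15,  x[10] = 5.
Since x[10] = x[1] = 5, the sequence is periodic with period 9.
So x[417] = x[1 + ((417-1) mod 9)] = x[3] = 3.

3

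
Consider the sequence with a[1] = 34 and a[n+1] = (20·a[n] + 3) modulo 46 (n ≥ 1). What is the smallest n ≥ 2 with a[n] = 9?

Computing terms: a[1] = 34, a[2] = 39, a[3] = 1, a[4] = 23, a[5] = 3, a[6] = 17, a[7] = 21, a[8] = 9, a[9] = 45, a[10] = 29, a[11] = 31, a[12] = 25, a[13] = 43, a[14] = 35, a[15] = 13, a[16] = 33, a[17] = 19, a[18] = 15, a[19] = 27, a[20] = 37, a[21] = 7, a[22] = 5, a[23] = 11, a[24] = 39.
Since a[24] = a[2] = 39, the sequence is eventually periodic: after a pre-period of length 1 it cycles with period 22.
The value 9 first appears (with n ≥ 2) at a[8].

8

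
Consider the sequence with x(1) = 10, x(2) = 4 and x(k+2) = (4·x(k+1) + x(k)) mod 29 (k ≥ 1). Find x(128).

4

Computing terms: x(1) = 10,  x(2) = 4,  x(3) = 26,  x(4) = 21,  x(5) = 23,  x(6) = 26,  x(7) = 11,  x(8) = 12,  x(9) = 1,  x(10) = 16,  x(11) = 7,  x(12) = 15,  x(13) = 9,  x(14) = 22,  x(15) = 10,  x(16) = 4.
The sequence repeats with period 14.
(128 - 1) mod 14 = 1, so x(128) = x(2) = 4.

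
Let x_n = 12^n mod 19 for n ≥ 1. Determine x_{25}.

Listing terms: x_1 = 12, x_2 = 11, x_3 = 18, x_4 = 7, x_5 = 8, x_6 = 1, x_7 = 12.
Since x_7 = x_1 = 12, the sequence is periodic with period 6.
(25 - 1) mod 6 = 0, so x_{25} = x_1 = 12.

12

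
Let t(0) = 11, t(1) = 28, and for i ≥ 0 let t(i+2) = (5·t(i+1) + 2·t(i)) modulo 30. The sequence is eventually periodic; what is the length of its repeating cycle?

Computing terms: t(0) = 11,  t(1) = 28,  t(2) = 12,  t(3) = 26,  t(4) = 4,  t(5) = 12,  t(6) = 8,  t(7) = 4,  t(8) = 6,  t(9) = 8,  t(10) = 22,  t(11) = 6,  t(12) = 14,  t(13) = 22,  t(14) = 18,  t(15) = 14,  t(16) = 16,  t(17) = 18,  t(18) = 2,  t(19) = 16,  t(20) = 24,  t(21) = 2,  t(22) = 28,  t(23) = 24,  t(24) = 26,  t(25) = 28,  t(26) = 12.
Since (t(25), t(26)) = (t(1), t(2)) = (28, 12) (two consecutive terms determine the rest), the sequence is eventually periodic: after a pre-period of length 1 it cycles with period 24.

24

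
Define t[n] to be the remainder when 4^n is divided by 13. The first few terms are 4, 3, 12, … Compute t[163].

4

We have t[1] = 4, t[2] = 3, t[3] = 12, t[4] = 9, t[5] = 10, t[6] = 1, t[7] = 4.
The sequence repeats with period 6.
(163 - 1) mod 6 = 0, so t[163] = t[1] = 4.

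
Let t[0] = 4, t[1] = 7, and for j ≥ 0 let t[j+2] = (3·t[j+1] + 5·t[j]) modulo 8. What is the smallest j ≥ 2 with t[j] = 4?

6

We have t[0] = 4,  t[1] = 7,  t[2] = 1,  t[3] = 6,  t[4] = 7,  t[5] = 3,  t[6] = 4,  t[7] = 3,  t[8] = 5,  t[9] = 6,  t[10] = 3,  t[11] = 7,  t[12] = 4,  t[13] = 7.
Since (t[12], t[13]) = (t[0], t[1]) = (4, 7) (two consecutive terms determine the rest), the sequence is periodic with period 12.
The value 4 first appears (with j ≥ 2) at t[6].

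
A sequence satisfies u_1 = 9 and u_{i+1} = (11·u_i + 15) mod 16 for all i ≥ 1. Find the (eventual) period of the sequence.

Listing terms: u_1 = 9,  u_2 = 2,  u_3 = 5,  u_4 = 6,  u_5 = 1,  u_6 = 10,  u_7 = 13,  u_8 = 14,  u_9 = 9.
Since u_9 = u_1 = 9, the sequence is periodic with period 8.

8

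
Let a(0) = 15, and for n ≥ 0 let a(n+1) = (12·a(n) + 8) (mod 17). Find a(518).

6

a(0) = 15; a(1) = 1; a(2) = 3; a(3) = 10; a(4) = 9; a(5) = 14; a(6) = 6; a(7) = 12; a(8) = 16; a(9) = 13; a(10) = 11; a(11) = 4; a(12) = 5; a(13) = 0; a(14) = 8; a(15) = 2; a(16) = 15.
The sequence repeats with period 16.
(518 - 0) mod 16 = 6, so a(518) = a(6) = 6.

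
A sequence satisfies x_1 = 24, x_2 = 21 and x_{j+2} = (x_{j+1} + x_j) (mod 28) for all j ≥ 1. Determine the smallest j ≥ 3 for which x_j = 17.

3

We have x_1 = 24; x_2 = 21; x_3 = 17; x_4 = 10; x_5 = 27; x_6 = 9; x_7 = 8; x_8 = 17; x_9 = 25; x_{10} = 14; x_{11} = 11; x_{12} = 25; x_{13} = 8; x_{14} = 5; x_{15} = 13; x_{16} = 18; x_{17} = 3; x_{18} = 21; x_{19} = 24; x_{20} = 17; x_{21} = 13; x_{22} = 2; x_{23} = 15; x_{24} = 17; x_{25} = 4; x_{26} = 21; x_{27} = 25; x_{28} = 18; x_{29} = 15; x_{30} = 5; x_{31} = 20; x_{32} = 25; x_{33} = 17; x_{34} = 14; x_{35} = 3; x_{36} = 17; x_{37} = 20; x_{38} = 9; x_{39} = 1; x_{40} = 10; x_{41} = 11; x_{42} = 21; x_{43} = 4; x_{44} = 25; x_{45} = 1; x_{46} = 26; x_{47} = 27; x_{48} = 25; x_{49} = 24; x_{50} = 21.
The sequence repeats with period 48.
The value 17 first appears (with j ≥ 3) at x_3.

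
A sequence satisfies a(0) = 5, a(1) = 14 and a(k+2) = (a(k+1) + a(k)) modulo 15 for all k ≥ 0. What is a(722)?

4

Listing terms: a(0) = 5, a(1) = 14, a(2) = 4, a(3) = 3, a(4) = 7, a(5) = 10, a(6) = 2, a(7) = 12, a(8) = 14, a(9) = 11, a(10) = 10, a(11) = 6, a(12) = 1, a(13) = 7, a(14) = 8, a(15) = 0, a(16) = 8, a(17) = 8, a(18) = 1, a(19) = 9, a(20) = 10, a(21) = 4, a(22) = 14, a(23) = 3, a(24) = 2, a(25) = 5, a(26) = 7, a(27) = 12, a(28) = 4, a(29) = 1, a(30) = 5, a(31) = 6, a(32) = 11, a(33) = 2, a(34) = 13, a(35) = 0, a(36) = 13, a(37) = 13, a(38) = 11, a(39) = 9, a(40) = 5, a(41) = 14.
Since (a(40), a(41)) = (a(0), a(1)) = (5, 14) (two consecutive terms determine the rest), the sequence is periodic with period 40.
So a(722) = a(0 + ((722-0) mod 40)) = a(2) = 4.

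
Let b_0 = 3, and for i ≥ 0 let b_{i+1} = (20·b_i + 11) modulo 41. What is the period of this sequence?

Listing terms: b_0 = 3; b_1 = 30; b_2 = 37; b_3 = 13; b_4 = 25; b_5 = 19; b_6 = 22; b_7 = 0; b_8 = 11; b_9 = 26; b_{10} = 39; b_{11} = 12; b_{12} = 5; b_{13} = 29; b_{14} = 17; b_{15} = 23; b_{16} = 20; b_{17} = 1; b_{18} = 31; b_{19} = 16; b_{20} = 3.
The sequence repeats with period 20.

20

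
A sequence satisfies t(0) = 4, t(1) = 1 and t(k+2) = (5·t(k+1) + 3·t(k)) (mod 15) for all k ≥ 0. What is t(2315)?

We have t(0) = 4, t(1) = 1, t(2) = 2, t(3) = 13, t(4) = 11, t(5) = 4, t(6) = 8, t(7) = 7, t(8) = 14, t(9) = 1, t(10) = 2.
Since (t(9), t(10)) = (t(1), t(2)) = (1, 2) (two consecutive terms determine the rest), the sequence is eventually periodic: after a pre-period of length 1 it cycles with period 8.
For k ≥ 1, t(k) depends only on (k - 1) mod 8. (2315 - 1) mod 8 = 2, so t(2315) = t(3) = 13.

13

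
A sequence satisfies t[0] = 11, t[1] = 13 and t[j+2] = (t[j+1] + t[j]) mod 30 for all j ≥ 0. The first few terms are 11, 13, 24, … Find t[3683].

We have t[0] = 11,  t[1] = 13,  t[2] = 24,  t[3] = 7,  t[4] = 1,  t[5] = 8,  t[6] = 9,  t[7] = 17,  t[8] = 26,  t[9] = 13,  t[10] = 9,  t[11] = 22,  t[12] = 1,  t[13] = 23,  t[14] = 24,  t[15] = 17,  t[16] = 11,  t[17] = 28,  t[18] = 9,  t[19] = 7,  t[20] = 16,  t[21] = 23,  t[22] = 9,  t[23] = 2,  t[24] = 11,  t[25] = 13.
Since (t[24], t[25]) = (t[0], t[1]) = (11, 13) (two consecutive terms determine the rest), the sequence is periodic with period 24.
(3683 - 0) mod 24 = 11, so t[3683] = t[11] = 22.

22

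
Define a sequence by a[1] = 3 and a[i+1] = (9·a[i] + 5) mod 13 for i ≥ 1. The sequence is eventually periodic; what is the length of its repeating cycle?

3

We have a[1] = 3,  a[2] = 6,  a[3] = 7,  a[4] = 3.
Since a[4] = a[1] = 3, the sequence is periodic with period 3.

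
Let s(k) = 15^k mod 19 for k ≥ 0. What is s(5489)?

14

s(0) = 1, s(1) = 15, s(2) = 16, s(3) = 12, s(4) = 9, s(5) = 2, s(6) = 11, s(7) = 13, s(8) = 5, s(9) = 18, s(10) = 4, s(11) = 3, s(12) = 7, s(13) = 10, s(14) = 17, s(15) = 8, s(16) = 6, s(17) = 14, s(18) = 1.
The sequence repeats with period 18.
(5489 - 0) mod 18 = 17, so s(5489) = s(17) = 14.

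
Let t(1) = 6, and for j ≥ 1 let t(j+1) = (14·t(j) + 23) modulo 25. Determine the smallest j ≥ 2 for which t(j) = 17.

t(1) = 6, t(2) = 7, t(3) = 21, t(4) = 17, t(5) = 11, t(6) = 2, t(7) = 1, t(8) = 12, t(9) = 16, t(10) = 22, t(11) = 6.
The sequence repeats with period 10.
The value 17 first appears (with j ≥ 2) at t(4).

4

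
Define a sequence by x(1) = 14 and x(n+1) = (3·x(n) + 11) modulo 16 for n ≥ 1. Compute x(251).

Computing terms: x(1) = 14; x(2) = 5; x(3) = 10; x(4) = 9; x(5) = 6; x(6) = 13; x(7) = 2; x(8) = 1; x(9) = 14.
Since x(9) = x(1) = 14, the sequence is periodic with period 8.
(251 - 1) mod 8 = 2, so x(251) = x(3) = 10.

10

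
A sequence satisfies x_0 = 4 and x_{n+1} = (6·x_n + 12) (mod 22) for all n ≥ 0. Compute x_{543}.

x_0 = 4,  x_1 = 14,  x_2 = 8,  x_3 = 16,  x_4 = 20,  x_5 = 0,  x_6 = 12,  x_7 = 18,  x_8 = 10,  x_9 = 6,  x_{10} = 4.
The sequence repeats with period 10.
So x_{543} = x_{0 + ((543-0) mod 10)} = x_3 = 16.

16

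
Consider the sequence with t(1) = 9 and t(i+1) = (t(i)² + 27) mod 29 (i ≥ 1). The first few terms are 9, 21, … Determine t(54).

21

Listing terms: t(1) = 9,  t(2) = 21,  t(3) = 4,  t(4) = 14,  t(5) = 20,  t(6) = 21.
Since t(6) = t(2) = 21, the sequence is eventually periodic: after a pre-period of length 1 it cycles with period 4.
For i ≥ 2, t(i) depends only on (i - 2) mod 4. (54 - 2) mod 4 = 0, so t(54) = t(2) = 21.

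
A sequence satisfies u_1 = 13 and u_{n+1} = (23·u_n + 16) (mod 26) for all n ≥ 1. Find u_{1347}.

7

u_1 = 13; u_2 = 3; u_3 = 7; u_4 = 21; u_5 = 5; u_6 = 1; u_7 = 13.
Since u_7 = u_1 = 13, the sequence is periodic with period 6.
(1347 - 1) mod 6 = 2, so u_{1347} = u_3 = 7.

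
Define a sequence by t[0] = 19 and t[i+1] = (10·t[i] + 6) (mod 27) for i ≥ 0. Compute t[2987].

Computing terms: t[0] = 19,  t[1] = 7,  t[2] = 22,  t[3] = 10,  t[4] = 25,  t[5] = 13,  t[6] = 1,  t[7] = 16,  t[8] = 4,  t[9] = 19.
The sequence repeats with period 9.
(2987 - 0) mod 9 = 8, so t[2987] = t[8] = 4.

4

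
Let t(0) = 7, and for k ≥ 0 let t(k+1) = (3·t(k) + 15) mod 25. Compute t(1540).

7

We have t(0) = 7, t(1) = 11, t(2) = 23, t(3) = 9, t(4) = 17, t(5) = 16, t(6) = 13, t(7) = 4, t(8) = 2, t(9) = 21, t(10) = 3, t(11) = 24, t(12) = 12, t(13) = 1, t(14) = 18, t(15) = 19, t(16) = 22, t(17) = 6, t(18) = 8, t(19) = 14, t(20) = 7.
The sequence repeats with period 20.
So t(1540) = t(0 + ((1540-0) mod 20)) = t(0) = 7.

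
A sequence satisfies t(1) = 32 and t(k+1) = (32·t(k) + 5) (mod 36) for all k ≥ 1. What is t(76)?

33

t(1) = 32, t(2) = 21, t(3) = 29, t(4) = 33, t(5) = 17, t(6) = 9, t(7) = 5, t(8) = 21.
Since t(8) = t(2) = 21, the sequence is eventually periodic: after a pre-period of length 1 it cycles with period 6.
For k ≥ 2, t(k) depends only on (k - 2) mod 6. (76 - 2) mod 6 = 2, so t(76) = t(4) = 33.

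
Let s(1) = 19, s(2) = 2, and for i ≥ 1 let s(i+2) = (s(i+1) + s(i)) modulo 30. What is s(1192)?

13

s(1) = 19,  s(2) = 2,  s(3) = 21,  s(4) = 23,  s(5) = 14,  s(6) = 7,  s(7) = 21,  s(8) = 28,  s(9) = 19,  s(10) = 17,  s(11) = 6,  s(12) = 23,  s(13) = 29,  s(14) = 22,  s(15) = 21,  s(16) = 13,  s(17) = 4,  s(18) = 17,  s(19) = 21,  s(20) = 8,  s(21) = 29,  s(22) = 7,  s(23) = 6,  s(24) = 13,  s(25) = 19,  s(26) = 2.
The sequence repeats with period 24.
So s(1192) = s(1 + ((1192-1) mod 24)) = s(16) = 13.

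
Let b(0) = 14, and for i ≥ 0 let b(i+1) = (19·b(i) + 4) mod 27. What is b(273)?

26

b(0) = 14,  b(1) = 0,  b(2) = 4,  b(3) = 26,  b(4) = 12,  b(5) = 16,  b(6) = 11,  b(7) = 24,  b(8) = 1,  b(9) = 23,  b(10) = 9,  b(11) = 13,  b(12) = 8,  b(13) = 21,  b(14) = 25,  b(15) = 20,  b(16) = 6,  b(17) = 10,  b(18) = 5,  b(19) = 18,  b(20) = 22,  b(21) = 17,  b(22) = 3,  b(23) = 7,  b(24) = 2,  b(25) = 15,  b(26) = 19,  b(27) = 14.
The sequence repeats with period 27.
So b(273) = b(0 + ((273-0) mod 27)) = b(3) = 26.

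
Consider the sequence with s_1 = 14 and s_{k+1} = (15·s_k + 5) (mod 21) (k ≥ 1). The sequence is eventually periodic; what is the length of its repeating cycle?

We have s_1 = 14,  s_2 = 5,  s_3 = 17,  s_4 = 8,  s_5 = 20,  s_6 = 11,  s_7 = 2,  s_8 = 14.
The sequence repeats with period 7.

7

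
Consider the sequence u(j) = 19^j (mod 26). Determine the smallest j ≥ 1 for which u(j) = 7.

7

Listing terms: u(0) = 1, u(1) = 19, u(2) = 23, u(3) = 21, u(4) = 9, u(5) = 15, u(6) = 25, u(7) = 7, u(8) = 3, u(9) = 5, u(10) = 17, u(11) = 11, u(12) = 1.
Since u(12) = u(0) = 1, the sequence is periodic with period 12.
The value 7 first appears (with j ≥ 1) at u(7).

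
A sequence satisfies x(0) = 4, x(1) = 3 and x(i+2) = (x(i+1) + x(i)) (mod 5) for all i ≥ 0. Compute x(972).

Listing terms: x(0) = 4, x(1) = 3, x(2) = 2, x(3) = 0, x(4) = 2, x(5) = 2, x(6) = 4, x(7) = 1, x(8) = 0, x(9) = 1, x(10) = 1, x(11) = 2, x(12) = 3, x(13) = 0, x(14) = 3, x(15) = 3, x(16) = 1, x(17) = 4, x(18) = 0, x(19) = 4, x(20) = 4, x(21) = 3.
Since (x(20), x(21)) = (x(0), x(1)) = (4, 3) (two consecutive terms determine the rest), the sequence is periodic with period 20.
So x(972) = x(0 + ((972-0) mod 20)) = x(12) = 3.

3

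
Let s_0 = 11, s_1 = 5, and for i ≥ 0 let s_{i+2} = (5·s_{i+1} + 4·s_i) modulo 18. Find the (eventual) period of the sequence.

24

We have s_0 = 11,  s_1 = 5,  s_2 = 15,  s_3 = 5,  s_4 = 13,  s_5 = 13,  s_6 = 9,  s_7 = 7,  s_8 = 17,  s_9 = 5,  s_{10} = 3,  s_{11} = 17,  s_{12} = 7,  s_{13} = 13,  s_{14} = 3,  s_{15} = 13,  s_{16} = 5,  s_{17} = 5,  s_{18} = 9,  s_{19} = 11,  s_{20} = 1,  s_{21} = 13,  s_{22} = 15,  s_{23} = 1,  s_{24} = 11,  s_{25} = 5.
The sequence repeats with period 24.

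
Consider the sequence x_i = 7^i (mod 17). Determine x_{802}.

We have x_1 = 7,  x_2 = 15,  x_3 = 3,  x_4 = 4,  x_5 = 11,  x_6 = 9,  x_7 = 12,  x_8 = 16,  x_9 = 10,  x_{10} = 2,  x_{11} = 14,  x_{12} = 13,  x_{13} = 6,  x_{14} = 8,  x_{15} = 5,  x_{16} = 1,  x_{17} = 7.
The sequence repeats with period 16.
(802 - 1) mod 16 = 1, so x_{802} = x_2 = 15.

15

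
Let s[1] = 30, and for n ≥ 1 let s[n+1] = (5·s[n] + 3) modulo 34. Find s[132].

Listing terms: s[1] = 30; s[2] = 17; s[3] = 20; s[4] = 1; s[5] = 8; s[6] = 9; s[7] = 14; s[8] = 5; s[9] = 28; s[10] = 7; s[11] = 4; s[12] = 23; s[13] = 16; s[14] = 15; s[15] = 10; s[16] = 19; s[17] = 30.
Since s[17] = s[1] = 30, the sequence is periodic with period 16.
(132 - 1) mod 16 = 3, so s[132] = s[4] = 1.

1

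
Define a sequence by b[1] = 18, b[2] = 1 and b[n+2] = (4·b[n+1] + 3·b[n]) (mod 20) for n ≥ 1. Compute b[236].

3

Computing terms: b[1] = 18, b[2] = 1, b[3] = 18, b[4] = 15, b[5] = 14, b[6] = 1, b[7] = 6, b[8] = 7, b[9] = 6, b[10] = 5, b[11] = 18, b[12] = 7, b[13] = 2, b[14] = 9, b[15] = 2, b[16] = 15, b[17] = 6, b[18] = 9, b[19] = 14, b[20] = 3, b[21] = 14, b[22] = 5, b[23] = 2, b[24] = 3, b[25] = 18, b[26] = 1.
The sequence repeats with period 24.
So b[236] = b[1 + ((236-1) mod 24)] = b[20] = 3.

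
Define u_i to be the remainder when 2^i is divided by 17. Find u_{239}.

9

Computing terms: u_1 = 2, u_2 = 4, u_3 = 8, u_4 = 16, u_5 = 15, u_6 = 13, u_7 = 9, u_8 = 1, u_9 = 2.
Since u_9 = u_1 = 2, the sequence is periodic with period 8.
(239 - 1) mod 8 = 6, so u_{239} = u_7 = 9.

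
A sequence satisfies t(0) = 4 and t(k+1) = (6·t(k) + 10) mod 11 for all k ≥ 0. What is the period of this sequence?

10

Listing terms: t(0) = 4, t(1) = 1, t(2) = 5, t(3) = 7, t(4) = 8, t(5) = 3, t(6) = 6, t(7) = 2, t(8) = 0, t(9) = 10, t(10) = 4.
The sequence repeats with period 10.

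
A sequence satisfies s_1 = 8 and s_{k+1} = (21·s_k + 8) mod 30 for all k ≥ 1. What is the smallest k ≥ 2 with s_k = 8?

6

s_1 = 8, s_2 = 26, s_3 = 14, s_4 = 2, s_5 = 20, s_6 = 8.
The sequence repeats with period 5.
The value 8 next appears (with k ≥ 2) at s_6.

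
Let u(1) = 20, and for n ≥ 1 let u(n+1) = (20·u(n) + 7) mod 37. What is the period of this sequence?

Computing terms: u(1) = 20,  u(2) = 0,  u(3) = 7,  u(4) = 36,  u(5) = 24,  u(6) = 6,  u(7) = 16,  u(8) = 31,  u(9) = 35,  u(10) = 4,  u(11) = 13,  u(12) = 8,  u(13) = 19,  u(14) = 17,  u(15) = 14,  u(16) = 28,  u(17) = 12,  u(18) = 25,  u(19) = 26,  u(20) = 9,  u(21) = 2,  u(22) = 10,  u(23) = 22,  u(24) = 3,  u(25) = 30,  u(26) = 15,  u(27) = 11,  u(28) = 5,  u(29) = 33,  u(30) = 1,  u(31) = 27,  u(32) = 29,  u(33) = 32,  u(34) = 18,  u(35) = 34,  u(36) = 21,  u(37) = 20.
The sequence repeats with period 36.

36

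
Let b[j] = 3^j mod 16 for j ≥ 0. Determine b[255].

11

b[0] = 1; b[1] = 3; b[2] = 9; b[3] = 11; b[4] = 1.
Since b[4] = b[0] = 1, the sequence is periodic with period 4.
(255 - 0) mod 4 = 3, so b[255] = b[3] = 11.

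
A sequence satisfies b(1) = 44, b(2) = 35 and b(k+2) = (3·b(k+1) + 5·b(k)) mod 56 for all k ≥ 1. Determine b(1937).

35

Computing terms: b(1) = 44,  b(2) = 35,  b(3) = 45,  b(4) = 30,  b(5) = 35,  b(6) = 31,  b(7) = 44,  b(8) = 7,  b(9) = 17,  b(10) = 30,  b(11) = 7,  b(12) = 3,  b(13) = 44,  b(14) = 35.
Since (b(13), b(14)) = (b(1), b(2)) = (44, 35) (two consecutive terms determine the rest), the sequence is periodic with period 12.
So b(1937) = b(1 + ((1937-1) mod 12)) = b(5) = 35.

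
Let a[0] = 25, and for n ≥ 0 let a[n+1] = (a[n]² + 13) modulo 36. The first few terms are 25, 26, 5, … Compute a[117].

a[0] = 25, a[1] = 26, a[2] = 5, a[3] = 2, a[4] = 17, a[5] = 14, a[6] = 29, a[7] = 26.
Since a[7] = a[1] = 26, the sequence is eventually periodic: after a pre-period of length 1 it cycles with period 6.
For n ≥ 1, a[n] depends only on (n - 1) mod 6. (117 - 1) mod 6 = 2, so a[117] = a[3] = 2.

2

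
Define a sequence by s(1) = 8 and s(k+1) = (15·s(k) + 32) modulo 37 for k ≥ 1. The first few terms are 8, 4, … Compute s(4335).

We have s(1) = 8; s(2) = 4; s(3) = 18; s(4) = 6; s(5) = 11; s(6) = 12; s(7) = 27; s(8) = 30; s(9) = 1; s(10) = 10; s(11) = 34; s(12) = 24; s(13) = 22; s(14) = 29; s(15) = 23; s(16) = 7; s(17) = 26; s(18) = 15; s(19) = 35; s(20) = 2; s(21) = 25; s(22) = 0; s(23) = 32; s(24) = 31; s(25) = 16; s(26) = 13; s(27) = 5; s(28) = 33; s(29) = 9; s(30) = 19; s(31) = 21; s(32) = 14; s(33) = 20; s(34) = 36; s(35) = 17; s(36) = 28; s(37) = 8.
Since s(37) = s(1) = 8, the sequence is periodic with period 36.
So s(4335) = s(1 + ((4335-1) mod 36)) = s(15) = 23.

23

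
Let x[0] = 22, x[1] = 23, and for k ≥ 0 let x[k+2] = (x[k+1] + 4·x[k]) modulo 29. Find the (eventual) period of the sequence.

x[0] = 22, x[1] = 23, x[2] = 24, x[3] = 0, x[4] = 9, x[5] = 9, x[6] = 16, x[7] = 23, x[8] = 0, x[9] = 5, x[10] = 5, x[11] = 25, x[12] = 16, x[13] = 0, x[14] = 6, x[15] = 6, x[16] = 1, x[17] = 25, x[18] = 0, x[19] = 13, x[20] = 13, x[21] = 7, x[22] = 1, x[23] = 0, x[24] = 4, x[25] = 4, x[26] = 20, x[27] = 7, x[28] = 0, x[29] = 28, x[30] = 28, x[31] = 24, x[32] = 20, x[33] = 0, x[34] = 22, x[35] = 22, x[36] = 23.
Since (x[35], x[36]) = (x[0], x[1]) = (22, 23) (two consecutive terms determine the rest), the sequence is periodic with period 35.

35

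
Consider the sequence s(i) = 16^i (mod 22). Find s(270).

s(0) = 1; s(1) = 16; s(2) = 14; s(3) = 4; s(4) = 20; s(5) = 12; s(6) = 16.
Since s(6) = s(1) = 16, the sequence is eventually periodic: after a pre-period of length 1 it cycles with period 5.
For i ≥ 1, s(i) depends only on (i - 1) mod 5. (270 - 1) mod 5 = 4, so s(270) = s(5) = 12.

12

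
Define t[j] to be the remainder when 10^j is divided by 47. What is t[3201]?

11

We have t[0] = 1,  t[1] = 10,  t[2] = 6,  t[3] = 13,  t[4] = 36,  t[5] = 31,  t[6] = 28,  t[7] = 45,  t[8] = 27,  t[9] = 35,  t[10] = 21,  t[11] = 22,  t[12] = 32,  t[13] = 38,  t[14] = 4,  t[15] = 40,  t[16] = 24,  t[17] = 5,  t[18] = 3,  t[19] = 30,  t[20] = 18,  t[21] = 39,  t[22] = 14,  t[23] = 46,  t[24] = 37,  t[25] = 41,  t[26] = 34,  t[27] = 11,  t[28] = 16,  t[29] = 19,  t[30] = 2,  t[31] = 20,  t[32] = 12,  t[33] = 26,  t[34] = 25,  t[35] = 15,  t[36] = 9,  t[37] = 43,  t[38] = 7,  t[39] = 23,  t[40] = 42,  t[41] = 44,  t[42] = 17,  t[43] = 29,  t[44] = 8,  t[45] = 33,  t[46] = 1.
Since t[46] = t[0] = 1, the sequence is periodic with period 46.
So t[3201] = t[0 + ((3201-0) mod 46)] = t[27] = 11.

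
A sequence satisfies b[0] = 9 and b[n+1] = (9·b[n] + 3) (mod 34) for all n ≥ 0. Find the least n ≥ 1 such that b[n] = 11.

We have b[0] = 9; b[1] = 16; b[2] = 11; b[3] = 0; b[4] = 3; b[5] = 30; b[6] = 1; b[7] = 12; b[8] = 9.
Since b[8] = b[0] = 9, the sequence is periodic with period 8.
The value 11 first appears (with n ≥ 1) at b[2].

2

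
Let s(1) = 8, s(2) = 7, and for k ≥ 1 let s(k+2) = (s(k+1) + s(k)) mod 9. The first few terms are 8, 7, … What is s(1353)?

8

We have s(1) = 8; s(2) = 7; s(3) = 6; s(4) = 4; s(5) = 1; s(6) = 5; s(7) = 6; s(8) = 2; s(9) = 8; s(10) = 1; s(11) = 0; s(12) = 1; s(13) = 1; s(14) = 2; s(15) = 3; s(16) = 5; s(17) = 8; s(18) = 4; s(19) = 3; s(20) = 7; s(21) = 1; s(22) = 8; s(23) = 0; s(24) = 8; s(25) = 8; s(26) = 7.
The sequence repeats with period 24.
(1353 - 1) mod 24 = 8, so s(1353) = s(9) = 8.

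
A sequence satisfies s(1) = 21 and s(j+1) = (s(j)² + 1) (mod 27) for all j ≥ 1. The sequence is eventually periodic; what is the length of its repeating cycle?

Computing terms: s(1) = 21, s(2) = 10, s(3) = 20, s(4) = 23, s(5) = 17, s(6) = 20.
Since s(6) = s(3) = 20, the sequence is eventually periodic: after a pre-period of length 2 it cycles with period 3.

3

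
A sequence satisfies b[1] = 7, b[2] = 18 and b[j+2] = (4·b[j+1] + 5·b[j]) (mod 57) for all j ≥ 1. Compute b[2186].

48

We have b[1] = 7; b[2] = 18; b[3] = 50; b[4] = 5; b[5] = 42; b[6] = 22; b[7] = 13; b[8] = 48; b[9] = 29; b[10] = 14; b[11] = 30; b[12] = 19; b[13] = 55; b[14] = 30; b[15] = 53; b[16] = 20; b[17] = 3; b[18] = 55; b[19] = 7; b[20] = 18.
Since (b[19], b[20]) = (b[1], b[2]) = (7, 18) (two consecutive terms determine the rest), the sequence is periodic with period 18.
(2186 - 1) mod 18 = 7, so b[2186] = b[8] = 48.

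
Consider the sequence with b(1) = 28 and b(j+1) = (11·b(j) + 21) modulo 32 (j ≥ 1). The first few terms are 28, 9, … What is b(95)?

b(1) = 28, b(2) = 9, b(3) = 24, b(4) = 29, b(5) = 20, b(6) = 17, b(7) = 16, b(8) = 5, b(9) = 12, b(10) = 25, b(11) = 8, b(12) = 13, b(13) = 4, b(14) = 1, b(15) = 0, b(16) = 21, b(17) = 28.
The sequence repeats with period 16.
(95 - 1) mod 16 = 14, so b(95) = b(15) = 0.

0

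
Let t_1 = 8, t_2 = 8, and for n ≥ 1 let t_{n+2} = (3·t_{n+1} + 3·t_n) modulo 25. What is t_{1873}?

Computing terms: t_1 = 8, t_2 = 8, t_3 = 23, t_4 = 18, t_5 = 23, t_6 = 23, t_7 = 13, t_8 = 8, t_9 = 13, t_{10} = 13, t_{11} = 3, t_{12} = 23, t_{13} = 3, t_{14} = 3, t_{15} = 18, t_{16} = 13, t_{17} = 18, t_{18} = 18, t_{19} = 8, t_{20} = 3, t_{21} = 8, t_{22} = 8.
The sequence repeats with period 20.
(1873 - 1) mod 20 = 12, so t_{1873} = t_{13} = 3.

3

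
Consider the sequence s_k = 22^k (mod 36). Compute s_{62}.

16

s_1 = 22; s_2 = 16; s_3 = 28; s_4 = 4; s_5 = 16.
Since s_5 = s_2 = 16, the sequence is eventually periodic: after a pre-period of length 1 it cycles with period 3.
For k ≥ 2, s_k depends only on (k - 2) mod 3. (62 - 2) mod 3 = 0, so s_{62} = s_2 = 16.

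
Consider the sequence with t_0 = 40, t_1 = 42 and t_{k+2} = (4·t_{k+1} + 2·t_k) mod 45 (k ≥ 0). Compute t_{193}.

Listing terms: t_0 = 40,  t_1 = 42,  t_2 = 23,  t_3 = 41,  t_4 = 30,  t_5 = 22,  t_6 = 13,  t_7 = 6,  t_8 = 5,  t_9 = 32,  t_{10} = 3,  t_{11} = 31,  t_{12} = 40,  t_{13} = 42.
The sequence repeats with period 12.
(193 - 0) mod 12 = 1, so t_{193} = t_1 = 42.

42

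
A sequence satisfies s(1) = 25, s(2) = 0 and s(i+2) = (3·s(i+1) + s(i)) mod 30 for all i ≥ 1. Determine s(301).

25

Listing terms: s(1) = 25; s(2) = 0; s(3) = 25; s(4) = 15; s(5) = 10; s(6) = 15; s(7) = 25; s(8) = 0.
Since (s(7), s(8)) = (s(1), s(2)) = (25, 0) (two consecutive terms determine the rest), the sequence is periodic with period 6.
So s(301) = s(1 + ((301-1) mod 6)) = s(1) = 25.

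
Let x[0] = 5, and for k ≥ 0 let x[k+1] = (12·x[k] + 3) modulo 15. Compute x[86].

We have x[0] = 5,  x[1] = 3,  x[2] = 9,  x[3] = 6,  x[4] = 0,  x[5] = 3.
Since x[5] = x[1] = 3, the sequence is eventually periodic: after a pre-period of length 1 it cycles with period 4.
For k ≥ 1, x[k] depends only on (k - 1) mod 4. (86 - 1) mod 4 = 1, so x[86] = x[2] = 9.

9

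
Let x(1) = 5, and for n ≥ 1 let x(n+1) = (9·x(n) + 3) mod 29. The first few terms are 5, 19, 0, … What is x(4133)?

0

x(1) = 5; x(2) = 19; x(3) = 0; x(4) = 3; x(5) = 1; x(6) = 12; x(7) = 24; x(8) = 16; x(9) = 2; x(10) = 21; x(11) = 18; x(12) = 20; x(13) = 9; x(14) = 26; x(15) = 5.
The sequence repeats with period 14.
(4133 - 1) mod 14 = 2, so x(4133) = x(3) = 0.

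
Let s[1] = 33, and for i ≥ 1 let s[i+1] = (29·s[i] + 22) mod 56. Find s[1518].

Listing terms: s[1] = 33, s[2] = 27, s[3] = 21, s[4] = 15, s[5] = 9, s[6] = 3, s[7] = 53, s[8] = 47, s[9] = 41, s[10] = 35, s[11] = 29, s[12] = 23, s[13] = 17, s[14] = 11, s[15] = 5, s[16] = 55, s[17] = 49, s[18] = 43, s[19] = 37, s[20] = 31, s[21] = 25, s[22] = 19, s[23] = 13, s[24] = 7, s[25] = 1, s[26] = 51, s[27] = 45, s[28] = 39, s[29] = 33.
Since s[29] = s[1] = 33, the sequence is periodic with period 28.
So s[1518] = s[1 + ((1518-1) mod 28)] = s[6] = 3.

3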